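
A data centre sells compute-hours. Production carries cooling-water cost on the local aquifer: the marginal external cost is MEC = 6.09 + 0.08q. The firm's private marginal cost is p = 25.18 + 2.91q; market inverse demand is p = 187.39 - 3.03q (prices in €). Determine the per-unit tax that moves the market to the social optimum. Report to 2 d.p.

tax = €8.16 per unit

Social marginal cost = private MC + MEC = 31.27 + 2.99q.
Set SMC = demand: 31.27 + 2.99q = 187.39 - 3.03q → q* = 25.9336.
The Pigouvian tax equals MEC at q*: 6.09 + 0.08×25.9336 = 8.1647.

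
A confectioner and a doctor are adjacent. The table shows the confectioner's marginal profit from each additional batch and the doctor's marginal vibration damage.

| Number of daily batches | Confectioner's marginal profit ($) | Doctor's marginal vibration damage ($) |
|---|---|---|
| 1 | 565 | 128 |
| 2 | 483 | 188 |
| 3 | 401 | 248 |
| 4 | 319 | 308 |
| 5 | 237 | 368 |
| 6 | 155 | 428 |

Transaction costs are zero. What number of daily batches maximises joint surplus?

Bargaining reaches the level where marginal profit last exceeds marginal vibration damage.
That holds through level 4 (319 ≥ 308) but not at 5 (237 < 368).

4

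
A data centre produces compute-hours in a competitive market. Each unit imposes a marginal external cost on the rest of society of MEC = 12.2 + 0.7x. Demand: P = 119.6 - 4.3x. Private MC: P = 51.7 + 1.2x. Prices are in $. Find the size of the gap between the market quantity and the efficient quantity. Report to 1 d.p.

Market equilibrium (private): 51.7 + 1.2x = 119.6 - 4.3x → x_m = 12.3455.
Social marginal cost = private MC + MEC = 63.9 + 1.9x.
Set SMC = demand: 63.9 + 1.9x = 119.6 - 4.3x → x* = 8.9839.
Gap = |12.3455 − 8.9839| = 3.3616.

3.4 units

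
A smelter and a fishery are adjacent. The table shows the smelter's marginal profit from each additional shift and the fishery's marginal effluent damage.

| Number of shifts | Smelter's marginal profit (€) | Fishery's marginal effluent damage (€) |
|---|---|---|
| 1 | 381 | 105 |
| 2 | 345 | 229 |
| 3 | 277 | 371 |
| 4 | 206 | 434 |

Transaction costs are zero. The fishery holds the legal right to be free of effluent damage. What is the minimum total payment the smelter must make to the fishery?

€334

Efficient level: marginal profit ≥ marginal effluent damage through level 2, so k* = 2.
With the fishery holding the right, the smelter must at least compensate total damage at k*: 105 + 229 = 334.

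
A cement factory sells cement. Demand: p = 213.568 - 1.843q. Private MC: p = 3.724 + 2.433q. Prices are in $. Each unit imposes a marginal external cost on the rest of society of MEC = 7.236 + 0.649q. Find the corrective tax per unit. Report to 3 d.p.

Social marginal cost = private MC + MEC = 10.960 + 3.082q.
Set SMC = demand: 10.960 + 3.082q = 213.568 - 1.843q → q* = 41.1387.
The Pigouvian tax equals MEC at q*: 7.236 + 0.649×41.1387 = 33.9350.

tax = $33.935 per unit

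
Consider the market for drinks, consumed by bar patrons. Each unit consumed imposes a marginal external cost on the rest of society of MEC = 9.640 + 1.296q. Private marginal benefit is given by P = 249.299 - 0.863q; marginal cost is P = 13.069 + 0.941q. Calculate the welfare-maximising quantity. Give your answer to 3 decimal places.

Social marginal benefit = demand − MEC = 239.659 - 2.159q.
Set SMB = MC: 239.659 - 2.159q = 13.069 + 0.941q → q* = 73.0935.

q* = 73.094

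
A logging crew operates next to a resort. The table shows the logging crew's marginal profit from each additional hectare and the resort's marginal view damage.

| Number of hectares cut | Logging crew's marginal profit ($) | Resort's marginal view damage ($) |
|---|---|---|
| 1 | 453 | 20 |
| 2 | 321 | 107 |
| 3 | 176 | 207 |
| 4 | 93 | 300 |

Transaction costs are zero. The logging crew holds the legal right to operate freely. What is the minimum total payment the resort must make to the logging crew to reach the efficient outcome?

$269

Left alone the logging crew would choose level 4 (marginal profit stays positive).
Efficient level: k* = 2 (marginal profit ≥ marginal view damage through 2).
The resort must at least cover the logging crew's forgone profit from cutting 4→2: 176 + 93 = 269.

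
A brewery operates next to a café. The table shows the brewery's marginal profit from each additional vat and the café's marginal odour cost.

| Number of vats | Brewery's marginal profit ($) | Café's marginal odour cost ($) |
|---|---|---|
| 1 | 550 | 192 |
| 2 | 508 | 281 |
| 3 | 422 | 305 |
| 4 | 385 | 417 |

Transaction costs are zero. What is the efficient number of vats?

3

Bargaining reaches the level where marginal profit last exceeds marginal odour cost.
That holds through level 3 (422 ≥ 305) but not at 4 (385 < 417).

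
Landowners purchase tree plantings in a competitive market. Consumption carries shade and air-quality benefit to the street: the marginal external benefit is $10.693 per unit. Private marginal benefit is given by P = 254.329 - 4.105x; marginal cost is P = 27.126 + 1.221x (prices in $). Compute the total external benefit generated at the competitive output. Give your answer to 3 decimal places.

Market equilibrium (private): 27.126 + 1.221x = 254.329 - 4.105x → x_m = 42.6592.
Total external benefit = MEB × x_m = 10.693 × 42.6592 = 456.1548.

$456.155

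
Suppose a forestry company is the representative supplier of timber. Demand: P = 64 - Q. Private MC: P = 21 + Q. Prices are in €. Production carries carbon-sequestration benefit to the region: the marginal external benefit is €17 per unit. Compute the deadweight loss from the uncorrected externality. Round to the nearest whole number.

Market equilibrium (private): 21 + Q = 64 - Q → Q_m = 21.5000.
Social marginal cost = private MC − MEB = 4 + Q.
Set SMC = demand: 4 + Q = 64 - Q → Q* = 30.0000.
Height of the DWL triangle at Q_m is demand(Q_m) − SMC(Q_m) = MEB(Q_m) = 17.0000.
DWL = ½ × 8.5000 × 17.0000 = 72.2500.

DWL = €72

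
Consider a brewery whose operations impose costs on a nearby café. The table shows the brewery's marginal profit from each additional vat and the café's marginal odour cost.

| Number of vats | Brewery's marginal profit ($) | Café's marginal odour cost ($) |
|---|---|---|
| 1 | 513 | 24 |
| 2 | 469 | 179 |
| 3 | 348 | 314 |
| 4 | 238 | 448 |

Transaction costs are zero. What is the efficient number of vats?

Bargaining reaches the level where marginal profit last exceeds marginal odour cost.
That holds through level 3 (348 ≥ 314) but not at 4 (238 < 448).

3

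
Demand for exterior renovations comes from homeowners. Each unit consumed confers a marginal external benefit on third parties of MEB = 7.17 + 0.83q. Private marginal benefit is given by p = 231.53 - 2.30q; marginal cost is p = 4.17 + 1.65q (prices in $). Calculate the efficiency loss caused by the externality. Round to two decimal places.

DWL = $483.80

Market equilibrium (private): 4.17 + 1.65q = 231.53 - 2.30q → q_m = 57.5595.
Social marginal benefit = demand + MEB = 238.70 - 1.47q.
Set SMB = MC: 238.70 - 1.47q = 4.17 + 1.65q → q* = 75.1699.
The loss is the area between SMB and MC from q* to q_m; with linear curves that's a triangle of height MEB(q_m).
DWL = ½ × 17.6104 × 54.9444 = 483.7964.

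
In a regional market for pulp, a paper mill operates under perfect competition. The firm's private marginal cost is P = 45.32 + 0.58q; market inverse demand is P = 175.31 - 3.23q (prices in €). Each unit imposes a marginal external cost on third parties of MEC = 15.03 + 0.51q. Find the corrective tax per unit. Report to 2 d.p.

Social marginal cost = private MC + MEC = 60.35 + 1.09q.
Set SMC = demand: 60.35 + 1.09q = 175.31 - 3.23q → q* = 26.6111.
The Pigouvian tax equals MEC at q*: 15.03 + 0.51×26.6111 = 28.6017.

tax = €28.60 per unit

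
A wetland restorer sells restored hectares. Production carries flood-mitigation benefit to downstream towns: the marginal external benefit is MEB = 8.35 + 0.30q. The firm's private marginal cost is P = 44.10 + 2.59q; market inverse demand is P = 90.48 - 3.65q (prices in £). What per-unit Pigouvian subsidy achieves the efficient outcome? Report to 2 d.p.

subsidy = £11.11 per unit

Social marginal cost = private MC − MEB = 35.75 + 2.29q.
Set SMC = demand: 35.75 + 2.29q = 90.48 - 3.65q → q* = 9.2138.
The Pigouvian subsidy equals MEB at q*: 8.35 + 0.30×9.2138 = 11.1141.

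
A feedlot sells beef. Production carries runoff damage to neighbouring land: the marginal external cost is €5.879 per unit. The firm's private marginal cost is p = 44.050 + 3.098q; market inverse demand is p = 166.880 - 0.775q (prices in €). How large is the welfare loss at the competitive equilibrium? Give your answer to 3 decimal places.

Market equilibrium (private): 44.050 + 3.098q = 166.880 - 0.775q → q_m = 31.7144.
Social marginal cost = private MC + MEC = 49.929 + 3.098q.
Set SMC = demand: 49.929 + 3.098q = 166.880 - 0.775q → q* = 30.1965.
Between q* and q_m the wedge SMC − demand runs linearly from 0 to MEC(q_m), so the loss is a triangle.
DWL = ½ × 1.5179 × 5.8790 = 4.4619.

DWL = €4.462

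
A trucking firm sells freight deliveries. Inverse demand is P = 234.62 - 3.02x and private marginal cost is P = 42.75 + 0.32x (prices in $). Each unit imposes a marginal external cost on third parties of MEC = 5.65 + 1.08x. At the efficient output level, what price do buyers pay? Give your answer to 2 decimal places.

Social marginal cost = private MC + MEC = 48.40 + 1.40x.
Set SMC = demand: 48.40 + 1.40x = 234.62 - 3.02x → x* = 42.1312.
Consumer price on the demand curve at x*: 234.62 − 3.02×42.1312 = 107.3838.

P = $107.38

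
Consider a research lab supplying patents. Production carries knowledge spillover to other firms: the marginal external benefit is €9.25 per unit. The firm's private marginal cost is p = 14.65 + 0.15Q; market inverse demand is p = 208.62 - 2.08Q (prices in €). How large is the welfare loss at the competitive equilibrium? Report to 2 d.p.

DWL = €19.18

Market equilibrium (private): 14.65 + 0.15Q = 208.62 - 2.08Q → Q_m = 86.9821.
Social marginal cost = private MC − MEB = 5.40 + 0.15Q.
Set SMC = demand: 5.40 + 0.15Q = 208.62 - 2.08Q → Q* = 91.1300.
Height of the DWL triangle at Q_m is demand(Q_m) − SMC(Q_m) = MEB(Q_m) = 9.2500.
DWL = ½ × 4.1479 × 9.2500 = 19.1840.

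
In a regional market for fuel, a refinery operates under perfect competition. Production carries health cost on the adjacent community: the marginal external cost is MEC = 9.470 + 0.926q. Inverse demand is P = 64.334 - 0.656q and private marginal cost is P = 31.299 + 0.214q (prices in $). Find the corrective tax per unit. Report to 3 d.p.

Social marginal cost = private MC + MEC = 40.769 + 1.140q.
Set SMC = demand: 40.769 + 1.140q = 64.334 - 0.656q → q* = 13.1208.
The Pigouvian tax equals MEC at q*: 9.470 + 0.926×13.1208 = 21.6199.

tax = $21.620 per unit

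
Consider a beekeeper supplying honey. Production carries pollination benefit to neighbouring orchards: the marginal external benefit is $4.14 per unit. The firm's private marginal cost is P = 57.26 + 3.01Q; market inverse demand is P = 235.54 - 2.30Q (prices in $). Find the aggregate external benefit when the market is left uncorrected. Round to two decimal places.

Market equilibrium (private): 57.26 + 3.01Q = 235.54 - 2.30Q → Q_m = 33.5744.
Total external benefit = MEB × Q_m = 4.14 × 33.5744 = 138.9980.

$139.00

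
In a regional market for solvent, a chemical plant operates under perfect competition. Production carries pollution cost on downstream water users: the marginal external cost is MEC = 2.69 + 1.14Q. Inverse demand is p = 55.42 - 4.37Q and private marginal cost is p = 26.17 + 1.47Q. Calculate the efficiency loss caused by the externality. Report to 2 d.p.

Market equilibrium (private): 26.17 + 1.47Q = 55.42 - 4.37Q → Q_m = 5.0086.
Social marginal cost = private MC + MEC = 28.86 + 2.61Q.
Set SMC = demand: 28.86 + 2.61Q = 55.42 - 4.37Q → Q* = 3.8052.
Height of the DWL triangle at Q_m is SMC(Q_m) − demand(Q_m) = MEC(Q_m) = 8.3998.
DWL = ½ × 1.2034 × 8.3998 = 5.0542.

DWL = 5.05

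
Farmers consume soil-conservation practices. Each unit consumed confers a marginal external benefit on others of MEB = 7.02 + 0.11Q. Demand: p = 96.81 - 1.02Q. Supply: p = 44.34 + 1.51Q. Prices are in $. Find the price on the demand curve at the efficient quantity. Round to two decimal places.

Social marginal benefit = demand + MEB = 103.83 - 0.91Q.
Set SMB = MC: 103.83 - 0.91Q = 44.34 + 1.51Q → Q* = 24.5826.
Consumer price on the demand curve at Q*: 96.81 − 1.02×24.5826 = 71.7357.

P = $71.74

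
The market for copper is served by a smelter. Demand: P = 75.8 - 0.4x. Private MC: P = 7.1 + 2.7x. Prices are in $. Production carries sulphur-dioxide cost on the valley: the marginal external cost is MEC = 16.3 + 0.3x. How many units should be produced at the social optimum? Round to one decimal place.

x* = 15.4

Social marginal cost = private MC + MEC = 23.4 + 3.0x.
Set SMC = demand: 23.4 + 3.0x = 75.8 - 0.4x → x* = 15.4118.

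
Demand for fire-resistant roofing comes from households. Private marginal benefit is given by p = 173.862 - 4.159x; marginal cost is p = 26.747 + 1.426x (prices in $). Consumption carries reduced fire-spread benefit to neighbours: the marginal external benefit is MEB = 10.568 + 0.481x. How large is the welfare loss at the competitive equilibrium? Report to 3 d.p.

DWL = $52.900

Market equilibrium (private): 26.747 + 1.426x = 173.862 - 4.159x → x_m = 26.3411.
Social marginal benefit = demand + MEB = 184.430 - 3.678x.
Set SMB = MC: 184.430 - 3.678x = 26.747 + 1.426x → x* = 30.8940.
Between x* and x_m the wedge SMB − MC runs linearly from 0 to MEB(x_m), so the loss is a triangle.
DWL = ½ × 4.5529 × 23.2381 = 52.9004.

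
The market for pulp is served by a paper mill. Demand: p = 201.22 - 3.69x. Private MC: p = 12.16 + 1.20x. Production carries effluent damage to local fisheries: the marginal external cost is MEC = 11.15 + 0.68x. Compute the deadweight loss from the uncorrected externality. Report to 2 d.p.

DWL = 125.83

Market equilibrium (private): 12.16 + 1.20x = 201.22 - 3.69x → x_m = 38.6626.
Social marginal cost = private MC + MEC = 23.31 + 1.88x.
Set SMC = demand: 23.31 + 1.88x = 201.22 - 3.69x → x* = 31.9408.
The welfare-loss triangle has base |x_m − x*| and height MEC(x_m) (the vertical gap between SMC and demand is zero at x* and MEC at x_m).
DWL = ½ × 6.7218 × 37.4406 = 125.8341.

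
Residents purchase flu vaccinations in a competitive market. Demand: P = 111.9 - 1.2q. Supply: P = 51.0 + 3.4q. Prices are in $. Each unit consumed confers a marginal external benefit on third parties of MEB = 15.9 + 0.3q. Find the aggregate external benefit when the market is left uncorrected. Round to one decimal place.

$236.8

Market equilibrium (private): 51.0 + 3.4q = 111.9 - 1.2q → q_m = 13.2391.
Total external benefit = ∫₀^{q_m} (15.9 + 0.3q) dq = 15.9×13.2391 + ½×0.3×13.2391² = 236.7928.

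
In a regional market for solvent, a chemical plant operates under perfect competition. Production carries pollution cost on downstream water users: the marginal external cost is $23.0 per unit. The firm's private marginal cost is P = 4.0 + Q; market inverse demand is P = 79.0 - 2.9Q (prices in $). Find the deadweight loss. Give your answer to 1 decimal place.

Market equilibrium (private): 4.0 + Q = 79.0 - 2.9Q → Q_m = 19.2308.
Social marginal cost = private MC + MEC = 27.0 + Q.
Set SMC = demand: 27.0 + Q = 79.0 - 2.9Q → Q* = 13.3333.
Height of the DWL triangle at Q_m is SMC(Q_m) − demand(Q_m) = MEC(Q_m) = 23.0000.
DWL = ½ × 5.8975 × 23.0000 = 67.8213.

DWL = $67.8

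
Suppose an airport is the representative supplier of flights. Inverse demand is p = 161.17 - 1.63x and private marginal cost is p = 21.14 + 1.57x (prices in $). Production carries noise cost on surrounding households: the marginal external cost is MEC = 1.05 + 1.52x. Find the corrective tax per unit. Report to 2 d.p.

Social marginal cost = private MC + MEC = 22.19 + 3.09x.
Set SMC = demand: 22.19 + 3.09x = 161.17 - 1.63x → x* = 29.4449.
The Pigouvian tax equals MEC at x*: 1.05 + 1.52×29.4449 = 45.8062.

tax = $45.81 per unit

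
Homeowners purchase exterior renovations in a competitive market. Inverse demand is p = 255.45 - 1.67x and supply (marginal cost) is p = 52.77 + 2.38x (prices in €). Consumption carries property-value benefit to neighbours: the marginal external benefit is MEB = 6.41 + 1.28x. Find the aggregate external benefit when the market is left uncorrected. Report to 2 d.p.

Market equilibrium (private): 52.77 + 2.38x = 255.45 - 1.67x → x_m = 50.0444.
Total external benefit = ∫₀^{x_m} (6.41 + 1.28x) dx = 6.41×50.0444 + ½×1.28×50.0444² = 1923.6275.

€1923.63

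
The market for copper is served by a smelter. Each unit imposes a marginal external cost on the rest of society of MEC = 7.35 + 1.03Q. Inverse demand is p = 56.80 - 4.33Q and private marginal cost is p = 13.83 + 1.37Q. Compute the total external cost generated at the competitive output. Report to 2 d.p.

Market equilibrium (private): 13.83 + 1.37Q = 56.80 - 4.33Q → Q_m = 7.5386.
Total external cost = ∫₀^{Q_m} (7.35 + 1.03Q) dQ = 7.35×7.5386 + ½×1.03×7.5386² = 84.6764.

84.68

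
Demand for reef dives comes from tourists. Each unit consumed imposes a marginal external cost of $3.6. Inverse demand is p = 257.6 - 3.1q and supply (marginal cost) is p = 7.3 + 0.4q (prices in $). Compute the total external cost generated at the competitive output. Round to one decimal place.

$257.5

Market equilibrium (private): 7.3 + 0.4q = 257.6 - 3.1q → q_m = 71.5143.
Total external cost = MEC × q_m = 3.6 × 71.5143 = 257.4515.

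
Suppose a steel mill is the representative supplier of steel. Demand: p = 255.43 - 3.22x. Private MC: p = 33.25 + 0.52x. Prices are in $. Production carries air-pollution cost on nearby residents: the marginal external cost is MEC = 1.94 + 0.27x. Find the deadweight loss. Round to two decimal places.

DWL = $40.31

Market equilibrium (private): 33.25 + 0.52x = 255.43 - 3.22x → x_m = 59.4064.
Social marginal cost = private MC + MEC = 35.19 + 0.79x.
Set SMC = demand: 35.19 + 0.79x = 255.43 - 3.22x → x* = 54.9227.
Between x* and x_m the wedge SMC − demand runs linearly from 0 to MEC(x_m), so the loss is a triangle.
DWL = ½ × 4.4837 × 17.9797 = 40.3078.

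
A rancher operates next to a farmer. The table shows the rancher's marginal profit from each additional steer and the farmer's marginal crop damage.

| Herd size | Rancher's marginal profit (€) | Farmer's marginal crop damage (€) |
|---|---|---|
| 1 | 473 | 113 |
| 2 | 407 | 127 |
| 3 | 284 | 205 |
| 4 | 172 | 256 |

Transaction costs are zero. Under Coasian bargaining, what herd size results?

Bargaining reaches the level where marginal profit last exceeds marginal crop damage.
That holds through level 3 (284 ≥ 205) but not at 4 (172 < 256).

3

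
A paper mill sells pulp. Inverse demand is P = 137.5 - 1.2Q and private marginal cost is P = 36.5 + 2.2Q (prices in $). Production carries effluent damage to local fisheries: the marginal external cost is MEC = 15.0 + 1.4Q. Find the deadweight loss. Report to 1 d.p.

DWL = $333.6

Market equilibrium (private): 36.5 + 2.2Q = 137.5 - 1.2Q → Q_m = 29.7059.
Social marginal cost = private MC + MEC = 51.5 + 3.6Q.
Set SMC = demand: 51.5 + 3.6Q = 137.5 - 1.2Q → Q* = 17.9167.
The loss is the area between SMC and demand from Q* to Q_m; with linear curves that's a triangle of height MEC(Q_m).
DWL = ½ × 11.7892 × 56.5882 = 333.5648.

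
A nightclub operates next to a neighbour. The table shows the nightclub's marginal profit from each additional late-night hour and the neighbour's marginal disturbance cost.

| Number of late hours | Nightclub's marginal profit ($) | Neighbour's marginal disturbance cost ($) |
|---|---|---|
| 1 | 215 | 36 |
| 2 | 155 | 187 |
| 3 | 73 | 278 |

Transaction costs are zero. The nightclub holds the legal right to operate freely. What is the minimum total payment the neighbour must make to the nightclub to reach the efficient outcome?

$228

Left alone the nightclub would choose level 3 (marginal profit stays positive).
Efficient level: k* = 1 (marginal profit ≥ marginal disturbance cost through 1).
The neighbour must at least cover the nightclub's forgone profit from cutting 3→1: 155 + 73 = 228.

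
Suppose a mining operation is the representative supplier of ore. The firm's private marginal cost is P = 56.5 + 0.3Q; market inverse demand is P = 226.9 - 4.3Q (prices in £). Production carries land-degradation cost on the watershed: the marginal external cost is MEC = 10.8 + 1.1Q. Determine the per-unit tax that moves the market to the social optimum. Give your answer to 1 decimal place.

Social marginal cost = private MC + MEC = 67.3 + 1.4Q.
Set SMC = demand: 67.3 + 1.4Q = 226.9 - 4.3Q → Q* = 28.0000.
The Pigouvian tax equals MEC at Q*: 10.8 + 1.1×28.0000 = 41.6000.

tax = £41.6 per unit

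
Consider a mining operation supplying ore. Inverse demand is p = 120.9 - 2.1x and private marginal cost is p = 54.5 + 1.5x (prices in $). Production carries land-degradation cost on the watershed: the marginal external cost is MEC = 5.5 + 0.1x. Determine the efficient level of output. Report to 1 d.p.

x* = 16.5

Social marginal cost = private MC + MEC = 60.0 + 1.6x.
Set SMC = demand: 60.0 + 1.6x = 120.9 - 2.1x → x* = 16.4595.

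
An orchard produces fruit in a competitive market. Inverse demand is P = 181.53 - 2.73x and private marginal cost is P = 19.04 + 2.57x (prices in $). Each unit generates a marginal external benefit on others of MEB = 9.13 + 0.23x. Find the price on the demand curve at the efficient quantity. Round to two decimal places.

P = $89.12

Social marginal cost = private MC − MEB = 9.91 + 2.34x.
Set SMC = demand: 9.91 + 2.34x = 181.53 - 2.73x → x* = 33.8501.
Consumer price on the demand curve at x*: 181.53 − 2.73×33.8501 = 89.1192.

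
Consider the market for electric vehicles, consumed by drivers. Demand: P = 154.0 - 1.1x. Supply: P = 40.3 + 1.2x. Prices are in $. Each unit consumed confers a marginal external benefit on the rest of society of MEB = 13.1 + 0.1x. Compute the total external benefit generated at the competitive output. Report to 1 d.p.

$769.8

Market equilibrium (private): 40.3 + 1.2x = 154.0 - 1.1x → x_m = 49.4348.
Total external benefit = ∫₀^{x_m} (13.1 + 0.1x) dx = 13.1×49.4348 + ½×0.1×49.4348² = 769.7859.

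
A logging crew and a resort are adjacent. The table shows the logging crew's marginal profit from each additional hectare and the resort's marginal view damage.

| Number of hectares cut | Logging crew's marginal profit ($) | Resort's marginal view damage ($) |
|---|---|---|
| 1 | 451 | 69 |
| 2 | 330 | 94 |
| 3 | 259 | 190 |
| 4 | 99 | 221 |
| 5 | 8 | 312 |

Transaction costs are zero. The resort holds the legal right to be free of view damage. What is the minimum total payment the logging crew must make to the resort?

Efficient level: marginal profit ≥ marginal view damage through level 3, so k* = 3.
With the resort holding the right, the logging crew must at least compensate total damage at k*: 69 + 94 + 190 = 353.

$353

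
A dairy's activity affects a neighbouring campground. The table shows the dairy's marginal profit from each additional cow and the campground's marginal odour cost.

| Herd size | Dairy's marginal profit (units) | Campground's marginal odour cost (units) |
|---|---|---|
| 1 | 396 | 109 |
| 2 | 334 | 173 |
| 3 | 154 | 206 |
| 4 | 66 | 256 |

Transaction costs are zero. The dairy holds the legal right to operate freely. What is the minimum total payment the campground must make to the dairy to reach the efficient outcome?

220

Left alone the dairy would choose level 4 (marginal profit stays positive).
Efficient level: k* = 2 (marginal profit ≥ marginal odour cost through 2).
The campground must at least cover the dairy's forgone profit from cutting 4→2: 154 + 66 = 220.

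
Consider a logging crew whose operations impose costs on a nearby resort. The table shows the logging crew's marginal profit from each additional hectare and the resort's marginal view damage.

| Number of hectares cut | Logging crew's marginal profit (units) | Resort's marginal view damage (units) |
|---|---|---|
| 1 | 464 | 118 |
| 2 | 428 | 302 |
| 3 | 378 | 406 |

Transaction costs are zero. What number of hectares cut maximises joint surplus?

Bargaining reaches the level where marginal profit last exceeds marginal view damage.
That holds through level 2 (428 ≥ 302) but not at 3 (378 < 406).

2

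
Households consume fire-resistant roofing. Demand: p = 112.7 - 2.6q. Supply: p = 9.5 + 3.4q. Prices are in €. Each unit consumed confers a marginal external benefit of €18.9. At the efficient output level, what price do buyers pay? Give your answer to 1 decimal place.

Social marginal benefit = demand + MEB = 131.6 - 2.6q.
Set SMB = MC: 131.6 - 2.6q = 9.5 + 3.4q → q* = 20.3500.
Consumer price on the demand curve at q*: 112.7 − 2.6×20.3500 = 59.7900.

P = €59.8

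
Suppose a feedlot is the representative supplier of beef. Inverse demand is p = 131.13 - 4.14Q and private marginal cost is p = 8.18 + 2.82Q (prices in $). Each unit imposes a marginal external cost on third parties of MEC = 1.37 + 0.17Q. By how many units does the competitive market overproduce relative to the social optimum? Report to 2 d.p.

Market equilibrium (private): 8.18 + 2.82Q = 131.13 - 4.14Q → Q_m = 17.6652.
Social marginal cost = private MC + MEC = 9.55 + 2.99Q.
Set SMC = demand: 9.55 + 2.99Q = 131.13 - 4.14Q → Q* = 17.0519.
Gap = |17.6652 − 17.0519| = 0.6133.

0.61 units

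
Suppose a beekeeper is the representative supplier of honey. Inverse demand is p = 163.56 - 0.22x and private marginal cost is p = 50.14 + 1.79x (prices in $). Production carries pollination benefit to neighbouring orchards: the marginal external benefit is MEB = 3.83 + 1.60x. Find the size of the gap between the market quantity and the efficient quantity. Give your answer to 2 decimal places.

229.55 units

Market equilibrium (private): 50.14 + 1.79x = 163.56 - 0.22x → x_m = 56.4279.
Social marginal cost = private MC − MEB = 46.31 + 0.19x.
Set SMC = demand: 46.31 + 0.19x = 163.56 - 0.22x → x* = 285.9756.
Gap = |56.4279 − 285.9756| = 229.5477.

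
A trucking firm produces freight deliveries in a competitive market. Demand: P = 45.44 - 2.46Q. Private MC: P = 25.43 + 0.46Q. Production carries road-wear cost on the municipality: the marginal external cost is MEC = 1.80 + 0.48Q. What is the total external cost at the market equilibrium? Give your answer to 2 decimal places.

23.61

Market equilibrium (private): 25.43 + 0.46Q = 45.44 - 2.46Q → Q_m = 6.8527.
Total external cost = ∫₀^{Q_m} (1.80 + 0.48Q) dQ = 1.80×6.8527 + ½×0.48×6.8527² = 23.6051.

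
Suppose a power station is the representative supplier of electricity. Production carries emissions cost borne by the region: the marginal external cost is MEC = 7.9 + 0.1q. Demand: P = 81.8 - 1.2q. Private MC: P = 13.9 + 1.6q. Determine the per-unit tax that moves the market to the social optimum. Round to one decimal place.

tax = 10.0 per unit

Social marginal cost = private MC + MEC = 21.8 + 1.7q.
Set SMC = demand: 21.8 + 1.7q = 81.8 - 1.2q → q* = 20.6897.
The Pigouvian tax equals MEC at q*: 7.9 + 0.1×20.6897 = 9.9690.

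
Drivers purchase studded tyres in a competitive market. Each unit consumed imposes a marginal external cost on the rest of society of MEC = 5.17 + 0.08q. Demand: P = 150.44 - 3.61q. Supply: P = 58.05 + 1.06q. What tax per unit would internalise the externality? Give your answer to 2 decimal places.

Social marginal benefit = demand − MEC = 145.27 - 3.69q.
Set SMB = MC: 145.27 - 3.69q = 58.05 + 1.06q → q* = 18.3621.
The Pigouvian tax equals MEC at q*: 5.17 + 0.08×18.3621 = 6.6390.

tax = 6.64 per unit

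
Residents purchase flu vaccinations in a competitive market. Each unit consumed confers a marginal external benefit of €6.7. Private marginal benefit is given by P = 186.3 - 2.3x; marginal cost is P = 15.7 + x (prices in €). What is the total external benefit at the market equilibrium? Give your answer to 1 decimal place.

€346.4

Market equilibrium (private): 15.7 + x = 186.3 - 2.3x → x_m = 51.6970.
Total external benefit = MEB × x_m = 6.7 × 51.6970 = 346.3699.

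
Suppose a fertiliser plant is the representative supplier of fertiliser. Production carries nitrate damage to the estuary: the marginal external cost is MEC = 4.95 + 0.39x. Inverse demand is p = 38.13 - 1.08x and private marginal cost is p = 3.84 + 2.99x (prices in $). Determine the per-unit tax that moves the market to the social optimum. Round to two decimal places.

tax = $7.52 per unit

Social marginal cost = private MC + MEC = 8.79 + 3.38x.
Set SMC = demand: 8.79 + 3.38x = 38.13 - 1.08x → x* = 6.5785.
The Pigouvian tax equals MEC at x*: 4.95 + 0.39×6.5785 = 7.5156.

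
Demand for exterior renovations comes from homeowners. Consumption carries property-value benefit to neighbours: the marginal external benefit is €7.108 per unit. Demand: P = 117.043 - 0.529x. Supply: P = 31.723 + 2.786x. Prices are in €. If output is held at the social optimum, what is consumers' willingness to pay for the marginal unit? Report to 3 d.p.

Social marginal benefit = demand + MEB = 124.151 - 0.529x.
Set SMB = MC: 124.151 - 0.529x = 31.723 + 2.786x → x* = 27.8817.
Consumer price on the demand curve at x*: 117.043 − 0.529×27.8817 = 102.2936.

P = €102.294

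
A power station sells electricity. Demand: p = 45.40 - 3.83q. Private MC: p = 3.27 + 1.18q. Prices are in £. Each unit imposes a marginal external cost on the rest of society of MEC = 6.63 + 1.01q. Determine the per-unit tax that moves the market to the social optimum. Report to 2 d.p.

tax = £12.59 per unit

Social marginal cost = private MC + MEC = 9.90 + 2.19q.
Set SMC = demand: 9.90 + 2.19q = 45.40 - 3.83q → q* = 5.8970.
The Pigouvian tax equals MEC at q*: 6.63 + 1.01×5.8970 = 12.5860.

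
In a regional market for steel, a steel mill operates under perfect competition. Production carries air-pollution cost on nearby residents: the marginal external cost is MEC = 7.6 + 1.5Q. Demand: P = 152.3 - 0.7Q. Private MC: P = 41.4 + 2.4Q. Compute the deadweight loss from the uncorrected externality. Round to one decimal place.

DWL = 407.9

Market equilibrium (private): 41.4 + 2.4Q = 152.3 - 0.7Q → Q_m = 35.7742.
Social marginal cost = private MC + MEC = 49.0 + 3.9Q.
Set SMC = demand: 49.0 + 3.9Q = 152.3 - 0.7Q → Q* = 22.4565.
The loss is the area between SMC and demand from Q* to Q_m; with linear curves that's a triangle of height MEC(Q_m).
DWL = ½ × 13.3177 × 61.2613 = 407.9298.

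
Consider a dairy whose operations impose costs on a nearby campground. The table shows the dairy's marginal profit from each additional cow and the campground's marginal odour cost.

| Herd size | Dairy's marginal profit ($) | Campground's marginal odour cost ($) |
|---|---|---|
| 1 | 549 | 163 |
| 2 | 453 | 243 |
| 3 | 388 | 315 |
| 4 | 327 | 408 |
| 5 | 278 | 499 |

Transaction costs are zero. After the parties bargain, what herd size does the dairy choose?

Bargaining reaches the level where marginal profit last exceeds marginal odour cost.
That holds through level 3 (388 ≥ 315) but not at 4 (327 < 408).

3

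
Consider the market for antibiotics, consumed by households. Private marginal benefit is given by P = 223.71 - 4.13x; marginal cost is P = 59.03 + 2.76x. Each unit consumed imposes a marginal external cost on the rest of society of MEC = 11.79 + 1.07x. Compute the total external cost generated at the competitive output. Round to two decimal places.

Market equilibrium (private): 59.03 + 2.76x = 223.71 - 4.13x → x_m = 23.9013.
Total external cost = ∫₀^{x_m} (11.79 + 1.07x) dx = 11.79×23.9013 + ½×1.07×23.9013² = 587.4269.

587.43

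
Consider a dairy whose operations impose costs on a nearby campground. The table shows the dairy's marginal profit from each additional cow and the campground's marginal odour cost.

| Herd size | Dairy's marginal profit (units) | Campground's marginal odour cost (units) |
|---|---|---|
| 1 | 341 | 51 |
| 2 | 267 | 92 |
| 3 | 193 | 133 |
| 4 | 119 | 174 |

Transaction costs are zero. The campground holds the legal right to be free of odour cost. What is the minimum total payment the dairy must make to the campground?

Efficient level: marginal profit ≥ marginal odour cost through level 3, so k* = 3.
With the campground holding the right, the dairy must at least compensate total damage at k*: 51 + 92 + 133 = 276.

276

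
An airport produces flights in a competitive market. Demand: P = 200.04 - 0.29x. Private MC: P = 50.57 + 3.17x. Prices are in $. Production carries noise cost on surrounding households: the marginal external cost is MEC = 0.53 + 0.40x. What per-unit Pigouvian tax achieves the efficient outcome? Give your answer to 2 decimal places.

tax = $15.96 per unit

Social marginal cost = private MC + MEC = 51.10 + 3.57x.
Set SMC = demand: 51.10 + 3.57x = 200.04 - 0.29x → x* = 38.5855.
The Pigouvian tax equals MEC at x*: 0.53 + 0.40×38.5855 = 15.9642.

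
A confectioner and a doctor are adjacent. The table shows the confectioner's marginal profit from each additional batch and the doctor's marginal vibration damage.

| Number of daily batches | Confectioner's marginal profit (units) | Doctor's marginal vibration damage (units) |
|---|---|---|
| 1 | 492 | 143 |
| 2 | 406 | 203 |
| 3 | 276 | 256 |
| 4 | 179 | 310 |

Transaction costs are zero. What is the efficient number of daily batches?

3

Bargaining reaches the level where marginal profit last exceeds marginal vibration damage.
That holds through level 3 (276 ≥ 256) but not at 4 (179 < 310).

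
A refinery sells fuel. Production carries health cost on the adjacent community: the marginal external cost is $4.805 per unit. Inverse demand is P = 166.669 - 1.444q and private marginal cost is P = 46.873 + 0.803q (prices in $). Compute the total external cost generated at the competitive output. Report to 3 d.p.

Market equilibrium (private): 46.873 + 0.803q = 166.669 - 1.444q → q_m = 53.3138.
Total external cost = MEC × q_m = 4.805 × 53.3138 = 256.1728.

$256.173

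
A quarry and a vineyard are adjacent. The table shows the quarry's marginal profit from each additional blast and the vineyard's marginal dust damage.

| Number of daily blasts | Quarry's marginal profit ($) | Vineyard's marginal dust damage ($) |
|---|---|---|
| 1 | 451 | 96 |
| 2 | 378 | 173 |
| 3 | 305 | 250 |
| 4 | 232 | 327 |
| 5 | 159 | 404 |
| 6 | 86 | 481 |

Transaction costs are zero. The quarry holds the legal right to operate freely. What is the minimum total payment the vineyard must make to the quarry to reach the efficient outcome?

Left alone the quarry would choose level 6 (marginal profit stays positive).
Efficient level: k* = 3 (marginal profit ≥ marginal dust damage through 3).
The vineyard must at least cover the quarry's forgone profit from cutting 6→3: 232 + 159 + 86 = 477.

$477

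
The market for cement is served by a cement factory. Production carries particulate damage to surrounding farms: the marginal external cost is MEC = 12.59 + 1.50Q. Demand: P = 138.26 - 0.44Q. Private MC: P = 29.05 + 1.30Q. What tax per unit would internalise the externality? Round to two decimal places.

Social marginal cost = private MC + MEC = 41.64 + 2.80Q.
Set SMC = demand: 41.64 + 2.80Q = 138.26 - 0.44Q → Q* = 29.8210.
The Pigouvian tax equals MEC at Q*: 12.59 + 1.50×29.8210 = 57.3215.

tax = 57.32 per unit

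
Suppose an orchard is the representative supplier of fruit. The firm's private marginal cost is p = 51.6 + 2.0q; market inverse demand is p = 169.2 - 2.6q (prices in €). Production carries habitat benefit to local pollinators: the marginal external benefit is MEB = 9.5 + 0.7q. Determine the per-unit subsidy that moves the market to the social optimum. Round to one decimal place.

subsidy = €32.3 per unit

Social marginal cost = private MC − MEB = 42.1 + 1.3q.
Set SMC = demand: 42.1 + 1.3q = 169.2 - 2.6q → q* = 32.5897.
The Pigouvian subsidy equals MEB at q*: 9.5 + 0.7×32.5897 = 32.3128.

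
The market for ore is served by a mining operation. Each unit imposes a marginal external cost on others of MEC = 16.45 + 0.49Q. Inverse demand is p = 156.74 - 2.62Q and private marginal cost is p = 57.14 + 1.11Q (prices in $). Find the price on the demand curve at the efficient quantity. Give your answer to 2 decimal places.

Social marginal cost = private MC + MEC = 73.59 + 1.60Q.
Set SMC = demand: 73.59 + 1.60Q = 156.74 - 2.62Q → Q* = 19.7038.
Consumer price on the demand curve at Q*: 156.74 − 2.62×19.7038 = 105.1160.

P = $105.12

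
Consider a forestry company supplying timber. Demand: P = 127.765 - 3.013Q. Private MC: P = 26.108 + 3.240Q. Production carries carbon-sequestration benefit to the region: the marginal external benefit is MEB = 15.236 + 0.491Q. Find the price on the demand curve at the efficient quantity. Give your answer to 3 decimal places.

P = 66.641

Social marginal cost = private MC − MEB = 10.872 + 2.749Q.
Set SMC = demand: 10.872 + 2.749Q = 127.765 - 3.013Q → Q* = 20.2869.
Consumer price on the demand curve at Q*: 127.765 − 3.013×20.2869 = 66.6406.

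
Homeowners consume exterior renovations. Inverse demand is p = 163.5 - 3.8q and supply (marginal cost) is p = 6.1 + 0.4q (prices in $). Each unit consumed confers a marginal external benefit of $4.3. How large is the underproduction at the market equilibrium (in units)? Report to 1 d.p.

1.0 units

Market equilibrium (private): 6.1 + 0.4q = 163.5 - 3.8q → q_m = 37.4762.
Social marginal benefit = demand + MEB = 167.8 - 3.8q.
Set SMB = MC: 167.8 - 3.8q = 6.1 + 0.4q → q* = 38.5000.
Gap = |37.4762 − 38.5000| = 1.0238.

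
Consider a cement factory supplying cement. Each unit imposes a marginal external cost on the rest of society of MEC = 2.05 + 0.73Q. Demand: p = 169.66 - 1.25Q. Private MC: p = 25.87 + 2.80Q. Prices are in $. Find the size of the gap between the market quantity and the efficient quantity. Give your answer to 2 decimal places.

Market equilibrium (private): 25.87 + 2.80Q = 169.66 - 1.25Q → Q_m = 35.5037.
Social marginal cost = private MC + MEC = 27.92 + 3.53Q.
Set SMC = demand: 27.92 + 3.53Q = 169.66 - 1.25Q → Q* = 29.6527.
Gap = |35.5037 − 29.6527| = 5.8510.

5.85 units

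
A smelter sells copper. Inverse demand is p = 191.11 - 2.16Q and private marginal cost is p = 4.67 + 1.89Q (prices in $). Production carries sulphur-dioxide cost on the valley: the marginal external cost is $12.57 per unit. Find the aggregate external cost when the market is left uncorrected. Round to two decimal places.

Market equilibrium (private): 4.67 + 1.89Q = 191.11 - 2.16Q → Q_m = 46.0346.
Total external cost = MEC × Q_m = 12.57 × 46.0346 = 578.6549.

$578.65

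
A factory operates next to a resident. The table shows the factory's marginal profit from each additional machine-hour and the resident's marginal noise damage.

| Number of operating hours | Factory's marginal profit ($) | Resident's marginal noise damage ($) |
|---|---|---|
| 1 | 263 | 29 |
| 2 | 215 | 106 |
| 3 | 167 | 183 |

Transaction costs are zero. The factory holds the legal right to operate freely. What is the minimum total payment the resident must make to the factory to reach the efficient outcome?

Left alone the factory would choose level 3 (marginal profit stays positive).
Efficient level: k* = 2 (marginal profit ≥ marginal noise damage through 2).
The resident must at least cover the factory's forgone profit from cutting 3→2: 167 = 167.

$167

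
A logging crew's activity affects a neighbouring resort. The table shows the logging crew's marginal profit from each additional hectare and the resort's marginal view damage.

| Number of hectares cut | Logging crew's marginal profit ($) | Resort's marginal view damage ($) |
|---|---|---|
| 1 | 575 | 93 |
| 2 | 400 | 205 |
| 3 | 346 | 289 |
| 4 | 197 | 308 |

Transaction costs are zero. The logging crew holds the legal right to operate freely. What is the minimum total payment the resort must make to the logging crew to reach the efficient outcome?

Left alone the logging crew would choose level 4 (marginal profit stays positive).
Efficient level: k* = 3 (marginal profit ≥ marginal view damage through 3).
The resort must at least cover the logging crew's forgone profit from cutting 4→3: 197 = 197.

$197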